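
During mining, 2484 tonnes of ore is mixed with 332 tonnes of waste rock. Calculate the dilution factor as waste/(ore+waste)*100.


Total material = ore + waste
= 2484 + 332 = 2816 tonnes
Dilution = waste / total * 100
= 332 / 2816 * 100
= 0.1178977273 * 100
= 11.7898%

11.7898%


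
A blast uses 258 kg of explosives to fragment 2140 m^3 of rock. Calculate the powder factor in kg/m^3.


Powder factor = explosive mass / rock volume
= 258 / 2140
= 0.1206 kg/m^3

0.1206 kg/m^3


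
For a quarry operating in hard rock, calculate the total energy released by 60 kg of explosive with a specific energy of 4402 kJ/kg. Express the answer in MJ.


Energy = mass * specific_energy / 1000
= 60 * 4402 / 1000
= 264120 / 1000
= 264.12 MJ

264.12 MJ


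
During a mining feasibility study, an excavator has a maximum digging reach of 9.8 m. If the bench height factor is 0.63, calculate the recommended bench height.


Bench height = reach * factor
= 9.8 * 0.63
= 6.174 m

6.174 m


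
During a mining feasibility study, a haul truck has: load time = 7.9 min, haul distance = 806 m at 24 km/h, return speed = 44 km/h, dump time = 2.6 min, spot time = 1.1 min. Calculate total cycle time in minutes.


Convert haul speed to m/min: 24 * 1000/60 = 400 m/min
Haul time = 806 / 400 = 2.015 min
Convert return speed to m/min: 44 * 1000/60 = 733.3333333 m/min
Return time = 806 / 733.3333333 = 1.099090909 min
Total cycle time:
= 7.9 + 2.015 + 2.6 + 1.099090909 + 1.1
= 14.7141 min

14.7141 min


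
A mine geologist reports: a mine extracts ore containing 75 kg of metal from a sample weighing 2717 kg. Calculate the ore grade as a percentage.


2.7604%

Ore grade = (metal mass / ore mass) * 100
= (75 / 2717) * 100
= 0.02760397497 * 100
= 2.7604%


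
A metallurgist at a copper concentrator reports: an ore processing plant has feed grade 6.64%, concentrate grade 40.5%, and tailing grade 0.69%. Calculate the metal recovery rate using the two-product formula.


Using the two-product formula:
R = 100 * c * (f - t) / (f * (c - t))
Numerator = 100 * 40.5 * (6.64 - 0.69)
= 100 * 40.5 * 5.95
= 24097.5
Denominator = 6.64 * (40.5 - 0.69)
= 6.64 * 39.81
= 264.3384
R = 24097.5 / 264.3384
= 91.1616%

91.1616%


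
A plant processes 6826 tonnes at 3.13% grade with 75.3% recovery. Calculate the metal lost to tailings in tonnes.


52.7725 tonnes

Total metal in feed:
= 6826 * 3.13 / 100 = 213.6538 tonnes
Metal recovered:
= 213.6538 * 75.3 / 100 = 160.8813114 tonnes
Metal lost to tailings:
= 213.6538 - 160.8813114
= 52.7725 tonnes


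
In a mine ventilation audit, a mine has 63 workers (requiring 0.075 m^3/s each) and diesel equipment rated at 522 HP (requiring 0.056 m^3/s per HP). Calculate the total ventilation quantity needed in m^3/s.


Airflow for workers:
Q_people = 63 * 0.075 = 4.725 m^3/s
Airflow for diesel equipment:
Q_diesel = 522 * 0.056 = 29.232 m^3/s
Total ventilation:
Q_total = 4.725 + 29.232
= 33.957 m^3/s

33.957 m^3/s


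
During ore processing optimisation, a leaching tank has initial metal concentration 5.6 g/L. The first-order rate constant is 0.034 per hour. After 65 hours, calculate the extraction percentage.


89.0299%

Compute the exponent:
-k * t = -0.034 * 65 = -2.21
Remaining concentration:
C = 5.6 * exp(-2.21)
= 5.6 * 0.1097006485
= 0.6143236317 g/L
Extracted = 5.6 - 0.6143236317 = 4.985676368 g/L
Extraction % = 4.985676368 / 5.6 * 100
= 89.0299%


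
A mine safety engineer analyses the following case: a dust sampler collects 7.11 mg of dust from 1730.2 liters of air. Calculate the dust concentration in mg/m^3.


Convert liters to m^3: 1 m^3 = 1000 L
Concentration = mass / volume * 1000
= 7.11 / 1730.2 * 1000
= 0.00410935152 * 1000
= 4.1094 mg/m^3

4.1094 mg/m^3


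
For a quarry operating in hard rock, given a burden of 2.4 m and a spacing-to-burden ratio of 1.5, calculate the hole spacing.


3.6 m

Spacing = burden * ratio
= 2.4 * 1.5
= 3.6 m


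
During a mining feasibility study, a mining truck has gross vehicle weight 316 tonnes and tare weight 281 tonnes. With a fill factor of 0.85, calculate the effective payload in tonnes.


Maximum payload = gross - tare
= 316 - 281 = 35 tonnes
Effective payload = max payload * fill factor
= 35 * 0.85
= 29.75 tonnes

29.75 tonnes


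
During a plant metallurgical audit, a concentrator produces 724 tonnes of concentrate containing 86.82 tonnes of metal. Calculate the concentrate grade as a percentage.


11.9917%

Grade = (metal in concentrate / concentrate mass) * 100
= (86.82 / 724) * 100
= 0.1199171271 * 100
= 11.9917%


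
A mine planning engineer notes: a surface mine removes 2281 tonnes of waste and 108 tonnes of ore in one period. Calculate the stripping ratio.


Stripping ratio = waste tonnage / ore tonnage
= 2281 / 108
= 21.1204

21.1204


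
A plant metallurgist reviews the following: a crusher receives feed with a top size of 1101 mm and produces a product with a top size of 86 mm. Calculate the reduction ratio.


12.8023

Reduction ratio = feed size / product size
= 1101 / 86
= 12.8023


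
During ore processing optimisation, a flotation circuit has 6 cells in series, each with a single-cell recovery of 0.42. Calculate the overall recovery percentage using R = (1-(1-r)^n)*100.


96.1931%

Complement of single-cell recovery:
1 - r = 1 - 0.42 = 0.58
Raise to power n:
(1 - r)^6 = 0.58^6 = 0.03806869254
Overall recovery:
R = (1 - 0.03806869254) * 100
= 96.1931%


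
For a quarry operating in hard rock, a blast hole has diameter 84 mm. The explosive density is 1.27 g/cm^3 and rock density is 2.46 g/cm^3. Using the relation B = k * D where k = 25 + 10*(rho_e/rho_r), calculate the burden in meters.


First, compute k:
rho_e / rho_r = 1.27 / 2.46 = 0.5162601626
k = 25 + 10 * 0.5162601626 = 30.16260163
Then, compute burden:
B = k * D / 1000 = 30.16260163 * 84 / 1000
= 2533.658537 / 1000
= 2.5337 m

2.5337 m


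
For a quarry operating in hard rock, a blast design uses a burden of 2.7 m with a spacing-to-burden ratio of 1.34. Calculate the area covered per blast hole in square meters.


First, find the spacing:
Spacing = burden * ratio = 2.7 * 1.34
= 3.618 m
Then, calculate the area:
Area = burden * spacing = 2.7 * 3.618
= 9.7686 m^2

9.7686 m^2


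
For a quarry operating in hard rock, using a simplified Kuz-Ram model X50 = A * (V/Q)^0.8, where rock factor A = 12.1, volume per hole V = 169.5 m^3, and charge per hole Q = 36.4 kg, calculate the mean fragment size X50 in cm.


Compute V/Q:
V/Q = 169.5 / 36.4 = 4.656593407
Raise to the power 0.8:
(V/Q)^0.8 = 4.656593407^0.8 = 3.423376421
Multiply by A:
X50 = 12.1 * 3.423376421
= 41.4229 cm

41.4229 cm


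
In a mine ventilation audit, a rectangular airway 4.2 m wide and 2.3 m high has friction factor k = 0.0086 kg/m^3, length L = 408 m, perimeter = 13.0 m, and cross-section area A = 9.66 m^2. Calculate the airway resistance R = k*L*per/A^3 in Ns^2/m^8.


0.0506 Ns^2/m^8

Compute the numerator:
k * L * per = 0.0086 * 408 * 13.0
= 45.6144
Compute the denominator:
A^3 = 9.66^3 = 901.428696
Resistance:
R = 45.6144 / 901.428696
= 0.0506 Ns^2/m^8


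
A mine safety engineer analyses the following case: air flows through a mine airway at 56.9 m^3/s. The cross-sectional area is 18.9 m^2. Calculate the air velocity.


3.0106 m/s

Velocity = flow rate / cross-sectional area
= 56.9 / 18.9
= 3.0106 m/s


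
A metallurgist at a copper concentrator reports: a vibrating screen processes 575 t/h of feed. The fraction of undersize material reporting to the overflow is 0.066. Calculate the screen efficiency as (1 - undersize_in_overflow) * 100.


93.4%

Screen efficiency = (1 - fraction of undersize in overflow) * 100
= (1 - 0.066) * 100
= 0.934 * 100
= 93.4%


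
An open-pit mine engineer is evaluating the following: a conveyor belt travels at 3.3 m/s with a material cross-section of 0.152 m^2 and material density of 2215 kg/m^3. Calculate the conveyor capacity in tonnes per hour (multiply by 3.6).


3999.7584 t/h

Volumetric flow = speed * area
= 3.3 * 0.152 = 0.5016 m^3/s
Mass flow = volumetric * density
= 0.5016 * 2215 = 1111.044 kg/s
Convert to t/h: multiply by 3.6
Capacity = 1111.044 * 3.6
= 3999.7584 t/h


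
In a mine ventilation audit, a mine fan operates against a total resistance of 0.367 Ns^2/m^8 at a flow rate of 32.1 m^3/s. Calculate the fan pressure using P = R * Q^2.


378.1605 Pa

Compute Q^2:
Q^2 = 32.1^2 = 1030.41
Compute pressure:
P = R * Q^2 = 0.367 * 1030.41
= 378.1605 Pa


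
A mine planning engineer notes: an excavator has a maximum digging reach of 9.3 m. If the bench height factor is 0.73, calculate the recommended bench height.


6.789 m

Bench height = reach * factor
= 9.3 * 0.73
= 6.789 m


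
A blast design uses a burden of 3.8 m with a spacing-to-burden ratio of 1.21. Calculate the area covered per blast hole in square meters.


First, find the spacing:
Spacing = burden * ratio = 3.8 * 1.21
= 4.598 m
Then, calculate the area:
Area = burden * spacing = 3.8 * 4.598
= 17.4724 m^2

17.4724 m^2


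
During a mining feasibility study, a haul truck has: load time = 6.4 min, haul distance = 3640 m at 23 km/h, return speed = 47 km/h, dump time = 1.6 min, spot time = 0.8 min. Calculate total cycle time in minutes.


Convert haul speed to m/min: 23 * 1000/60 = 383.3333333 m/min
Haul time = 3640 / 383.3333333 = 9.495652174 min
Convert return speed to m/min: 47 * 1000/60 = 783.3333333 m/min
Return time = 3640 / 783.3333333 = 4.646808511 min
Total cycle time:
= 6.4 + 9.495652174 + 1.6 + 4.646808511 + 0.8
= 22.9425 min

22.9425 min


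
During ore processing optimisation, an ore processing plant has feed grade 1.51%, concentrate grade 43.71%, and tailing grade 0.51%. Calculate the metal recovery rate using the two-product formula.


67.007%

Using the two-product formula:
R = 100 * c * (f - t) / (f * (c - t))
Numerator = 100 * 43.71 * (1.51 - 0.51)
= 100 * 43.71 * 1.0
= 4371.0
Denominator = 1.51 * (43.71 - 0.51)
= 1.51 * 43.2
= 65.232
R = 4371.0 / 65.232
= 67.007%


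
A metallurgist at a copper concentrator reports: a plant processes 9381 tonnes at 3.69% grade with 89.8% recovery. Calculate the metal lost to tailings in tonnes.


Total metal in feed:
= 9381 * 3.69 / 100 = 346.1589 tonnes
Metal recovered:
= 346.1589 * 89.8 / 100 = 310.8506922 tonnes
Metal lost to tailings:
= 346.1589 - 310.8506922
= 35.3082 tonnes

35.3082 tonnes


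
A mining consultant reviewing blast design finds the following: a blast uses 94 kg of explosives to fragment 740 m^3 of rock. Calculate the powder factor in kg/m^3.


0.127 kg/m^3

Powder factor = explosive mass / rock volume
= 94 / 740
= 0.127 kg/m^3


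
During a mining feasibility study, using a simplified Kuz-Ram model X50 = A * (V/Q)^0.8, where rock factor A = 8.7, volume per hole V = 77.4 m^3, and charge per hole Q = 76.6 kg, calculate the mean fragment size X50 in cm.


Compute V/Q:
V/Q = 77.4 / 76.6 = 1.010443864
Raise to the power 0.8:
(V/Q)^0.8 = 1.010443864^0.8 = 1.008346402
Multiply by A:
X50 = 8.7 * 1.008346402
= 8.7726 cm

8.7726 cm


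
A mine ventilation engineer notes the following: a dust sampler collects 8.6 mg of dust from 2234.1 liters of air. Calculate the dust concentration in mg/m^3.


3.8494 mg/m^3

Convert liters to m^3: 1 m^3 = 1000 L
Concentration = mass / volume * 1000
= 8.6 / 2234.1 * 1000
= 0.003849424824 * 1000
= 3.8494 mg/m^3


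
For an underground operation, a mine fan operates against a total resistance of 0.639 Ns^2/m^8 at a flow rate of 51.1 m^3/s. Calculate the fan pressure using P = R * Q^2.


1668.5632 Pa

Compute Q^2:
Q^2 = 51.1^2 = 2611.21
Compute pressure:
P = R * Q^2 = 0.639 * 2611.21
= 1668.5632 Pa


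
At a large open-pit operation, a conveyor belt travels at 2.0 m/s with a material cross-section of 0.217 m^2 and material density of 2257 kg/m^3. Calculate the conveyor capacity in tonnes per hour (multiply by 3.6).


Volumetric flow = speed * area
= 2.0 * 0.217 = 0.434 m^3/s
Mass flow = volumetric * density
= 0.434 * 2257 = 979.538 kg/s
Convert to t/h: multiply by 3.6
Capacity = 979.538 * 3.6
= 3526.3368 t/h

3526.3368 t/h


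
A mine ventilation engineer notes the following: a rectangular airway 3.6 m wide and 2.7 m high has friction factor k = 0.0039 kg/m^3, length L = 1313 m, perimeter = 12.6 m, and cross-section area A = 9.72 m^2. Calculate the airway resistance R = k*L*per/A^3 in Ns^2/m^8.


Compute the numerator:
k * L * per = 0.0039 * 1313 * 12.6
= 64.52082
Compute the denominator:
A^3 = 9.72^3 = 918.330048
Resistance:
R = 64.52082 / 918.330048
= 0.0703 Ns^2/m^8

0.0703 Ns^2/m^8


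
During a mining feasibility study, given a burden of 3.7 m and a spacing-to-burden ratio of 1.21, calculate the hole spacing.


4.477 m

Spacing = burden * ratio
= 3.7 * 1.21
= 4.477 m


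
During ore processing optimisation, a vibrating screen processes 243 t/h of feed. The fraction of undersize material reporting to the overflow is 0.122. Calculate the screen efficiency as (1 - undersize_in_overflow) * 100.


Screen efficiency = (1 - fraction of undersize in overflow) * 100
= (1 - 0.122) * 100
= 0.878 * 100
= 87.8%

87.8%


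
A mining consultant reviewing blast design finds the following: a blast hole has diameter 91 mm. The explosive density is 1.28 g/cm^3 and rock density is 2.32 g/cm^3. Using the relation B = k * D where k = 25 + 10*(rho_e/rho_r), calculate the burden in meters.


First, compute k:
rho_e / rho_r = 1.28 / 2.32 = 0.5517241379
k = 25 + 10 * 0.5517241379 = 30.51724138
Then, compute burden:
B = k * D / 1000 = 30.51724138 * 91 / 1000
= 2777.068966 / 1000
= 2.7771 m

2.7771 m


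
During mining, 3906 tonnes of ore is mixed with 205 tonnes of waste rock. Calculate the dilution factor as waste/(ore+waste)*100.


4.9866%

Total material = ore + waste
= 3906 + 205 = 4111 tonnes
Dilution = waste / total * 100
= 205 / 4111 * 100
= 0.0498662126 * 100
= 4.9866%


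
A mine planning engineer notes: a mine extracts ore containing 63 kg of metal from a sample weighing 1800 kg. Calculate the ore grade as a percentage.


Ore grade = (metal mass / ore mass) * 100
= (63 / 1800) * 100
= 0.035 * 100
= 3.5%

3.5%


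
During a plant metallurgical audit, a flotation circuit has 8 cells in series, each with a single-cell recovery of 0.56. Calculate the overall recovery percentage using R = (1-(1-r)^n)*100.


Complement of single-cell recovery:
1 - r = 1 - 0.56 = 0.44
Raise to power n:
(1 - r)^8 = 0.44^8 = 0.001404822363
Overall recovery:
R = (1 - 0.001404822363) * 100
= 99.8595%

99.8595%


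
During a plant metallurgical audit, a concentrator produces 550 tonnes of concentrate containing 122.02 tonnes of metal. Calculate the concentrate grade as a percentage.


Grade = (metal in concentrate / concentrate mass) * 100
= (122.02 / 550) * 100
= 0.2218545455 * 100
= 22.1855%

22.1855%


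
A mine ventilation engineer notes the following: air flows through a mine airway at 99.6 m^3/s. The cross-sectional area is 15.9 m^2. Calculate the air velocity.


6.2642 m/s

Velocity = flow rate / cross-sectional area
= 99.6 / 15.9
= 6.2642 m/s


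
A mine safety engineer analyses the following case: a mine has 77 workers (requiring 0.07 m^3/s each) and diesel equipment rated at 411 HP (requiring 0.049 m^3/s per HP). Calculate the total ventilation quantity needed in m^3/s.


Airflow for workers:
Q_people = 77 * 0.07 = 5.39 m^3/s
Airflow for diesel equipment:
Q_diesel = 411 * 0.049 = 20.139 m^3/s
Total ventilation:
Q_total = 5.39 + 20.139
= 25.529 m^3/s

25.529 m^3/s


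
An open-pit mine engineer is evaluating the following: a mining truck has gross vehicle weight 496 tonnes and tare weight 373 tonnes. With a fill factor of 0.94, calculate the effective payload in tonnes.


115.62 tonnes

Maximum payload = gross - tare
= 496 - 373 = 123 tonnes
Effective payload = max payload * fill factor
= 123 * 0.94
= 115.62 tonnes


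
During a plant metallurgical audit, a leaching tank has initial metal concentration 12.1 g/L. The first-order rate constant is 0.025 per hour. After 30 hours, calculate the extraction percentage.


52.7633%

Compute the exponent:
-k * t = -0.025 * 30 = -0.75
Remaining concentration:
C = 12.1 * exp(-0.75)
= 12.1 * 0.4723665527
= 5.715635288 g/L
Extracted = 12.1 - 5.715635288 = 6.384364712 g/L
Extraction % = 6.384364712 / 12.1 * 100
= 52.7633%


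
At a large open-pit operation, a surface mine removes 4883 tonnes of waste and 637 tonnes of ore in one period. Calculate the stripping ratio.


7.6656

Stripping ratio = waste tonnage / ore tonnage
= 4883 / 637
= 7.6656


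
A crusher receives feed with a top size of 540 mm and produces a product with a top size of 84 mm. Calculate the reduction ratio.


6.4286

Reduction ratio = feed size / product size
= 540 / 84
= 6.4286


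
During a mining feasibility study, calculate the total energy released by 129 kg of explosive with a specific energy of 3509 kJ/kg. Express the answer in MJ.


Energy = mass * specific_energy / 1000
= 129 * 3509 / 1000
= 452661 / 1000
= 452.661 MJ

452.661 MJ


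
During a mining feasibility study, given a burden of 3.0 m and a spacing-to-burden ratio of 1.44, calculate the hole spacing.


Spacing = burden * ratio
= 3.0 * 1.44
= 4.32 m

4.32 m


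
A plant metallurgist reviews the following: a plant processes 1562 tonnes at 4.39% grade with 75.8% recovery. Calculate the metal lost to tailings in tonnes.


Total metal in feed:
= 1562 * 4.39 / 100 = 68.5718 tonnes
Metal recovered:
= 68.5718 * 75.8 / 100 = 51.9774244 tonnes
Metal lost to tailings:
= 68.5718 - 51.9774244
= 16.5944 tonnes

16.5944 tonnes


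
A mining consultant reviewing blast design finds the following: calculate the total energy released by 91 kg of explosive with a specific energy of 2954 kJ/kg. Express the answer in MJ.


268.814 MJ

Energy = mass * specific_energy / 1000
= 91 * 2954 / 1000
= 268814 / 1000
= 268.814 MJ


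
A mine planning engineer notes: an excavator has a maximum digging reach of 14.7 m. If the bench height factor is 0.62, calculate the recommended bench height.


9.114 m

Bench height = reach * factor
= 14.7 * 0.62
= 9.114 m


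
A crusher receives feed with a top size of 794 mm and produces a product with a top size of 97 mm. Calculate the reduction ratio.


8.1856

Reduction ratio = feed size / product size
= 794 / 97
= 8.1856


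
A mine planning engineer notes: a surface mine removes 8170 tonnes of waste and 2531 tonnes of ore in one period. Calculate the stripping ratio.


3.228

Stripping ratio = waste tonnage / ore tonnage
= 8170 / 2531
= 3.228


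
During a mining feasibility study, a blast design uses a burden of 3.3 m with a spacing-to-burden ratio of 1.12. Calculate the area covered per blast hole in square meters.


First, find the spacing:
Spacing = burden * ratio = 3.3 * 1.12
= 3.696 m
Then, calculate the area:
Area = burden * spacing = 3.3 * 3.696
= 12.1968 m^2

12.1968 m^2


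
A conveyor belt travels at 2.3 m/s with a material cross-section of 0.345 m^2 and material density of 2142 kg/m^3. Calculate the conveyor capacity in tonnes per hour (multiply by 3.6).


Volumetric flow = speed * area
= 2.3 * 0.345 = 0.7935 m^3/s
Mass flow = volumetric * density
= 0.7935 * 2142 = 1699.677 kg/s
Convert to t/h: multiply by 3.6
Capacity = 1699.677 * 3.6
= 6118.8372 t/h

6118.8372 t/h


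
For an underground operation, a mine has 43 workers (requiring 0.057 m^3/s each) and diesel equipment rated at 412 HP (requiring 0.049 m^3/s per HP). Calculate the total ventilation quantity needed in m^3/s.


Airflow for workers:
Q_people = 43 * 0.057 = 2.451 m^3/s
Airflow for diesel equipment:
Q_diesel = 412 * 0.049 = 20.188 m^3/s
Total ventilation:
Q_total = 2.451 + 20.188
= 22.639 m^3/s

22.639 m^3/s


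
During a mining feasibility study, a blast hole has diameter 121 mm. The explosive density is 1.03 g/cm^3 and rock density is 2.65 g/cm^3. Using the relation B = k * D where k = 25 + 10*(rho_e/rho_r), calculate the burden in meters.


3.4953 m

First, compute k:
rho_e / rho_r = 1.03 / 2.65 = 0.3886792453
k = 25 + 10 * 0.3886792453 = 28.88679245
Then, compute burden:
B = k * D / 1000 = 28.88679245 * 121 / 1000
= 3495.301887 / 1000
= 3.4953 m


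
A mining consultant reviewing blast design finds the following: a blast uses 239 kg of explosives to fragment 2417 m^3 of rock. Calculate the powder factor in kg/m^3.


0.0989 kg/m^3

Powder factor = explosive mass / rock volume
= 239 / 2417
= 0.0989 kg/m^3


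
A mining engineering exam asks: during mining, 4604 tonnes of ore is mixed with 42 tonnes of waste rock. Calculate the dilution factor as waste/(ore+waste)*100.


Total material = ore + waste
= 4604 + 42 = 4646 tonnes
Dilution = waste / total * 100
= 42 / 4646 * 100
= 0.009040034438 * 100
= 0.904%

0.904%


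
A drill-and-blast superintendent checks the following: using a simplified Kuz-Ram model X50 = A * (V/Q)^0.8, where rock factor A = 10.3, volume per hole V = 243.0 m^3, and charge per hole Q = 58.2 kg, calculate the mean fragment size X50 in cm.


32.3135 cm

Compute V/Q:
V/Q = 243.0 / 58.2 = 4.175257732
Raise to the power 0.8:
(V/Q)^0.8 = 4.175257732^0.8 = 3.137231964
Multiply by A:
X50 = 10.3 * 3.137231964
= 32.3135 cm


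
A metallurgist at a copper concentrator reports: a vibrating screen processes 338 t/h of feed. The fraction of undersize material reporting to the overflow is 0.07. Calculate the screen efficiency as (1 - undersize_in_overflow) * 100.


Screen efficiency = (1 - fraction of undersize in overflow) * 100
= (1 - 0.07) * 100
= 0.93 * 100
= 93.0%

93.0%


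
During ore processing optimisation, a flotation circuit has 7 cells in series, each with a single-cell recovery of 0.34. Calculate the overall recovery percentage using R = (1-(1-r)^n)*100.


94.5448%

Complement of single-cell recovery:
1 - r = 1 - 0.34 = 0.66
Raise to power n:
(1 - r)^7 = 0.66^7 = 0.05455160701
Overall recovery:
R = (1 - 0.05455160701) * 100
= 94.5448%


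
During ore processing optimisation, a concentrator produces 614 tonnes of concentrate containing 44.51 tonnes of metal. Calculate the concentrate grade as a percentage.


7.2492%

Grade = (metal in concentrate / concentrate mass) * 100
= (44.51 / 614) * 100
= 0.07249185668 * 100
= 7.2492%


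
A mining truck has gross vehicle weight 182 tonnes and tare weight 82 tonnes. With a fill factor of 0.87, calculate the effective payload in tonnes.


87.0 tonnes

Maximum payload = gross - tare
= 182 - 82 = 100 tonnes
Effective payload = max payload * fill factor
= 100 * 0.87
= 87.0 tonnes


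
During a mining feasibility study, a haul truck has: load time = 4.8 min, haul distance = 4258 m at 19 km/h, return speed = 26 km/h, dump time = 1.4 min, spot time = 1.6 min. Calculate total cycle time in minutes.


Convert haul speed to m/min: 19 * 1000/60 = 316.6666667 m/min
Haul time = 4258 / 316.6666667 = 13.44631579 min
Convert return speed to m/min: 26 * 1000/60 = 433.3333333 m/min
Return time = 4258 / 433.3333333 = 9.826153846 min
Total cycle time:
= 4.8 + 13.44631579 + 1.4 + 9.826153846 + 1.6
= 31.0725 min

31.0725 min


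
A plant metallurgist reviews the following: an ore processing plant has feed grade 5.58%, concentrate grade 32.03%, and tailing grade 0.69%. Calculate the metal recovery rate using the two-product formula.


89.5638%

Using the two-product formula:
R = 100 * c * (f - t) / (f * (c - t))
Numerator = 100 * 32.03 * (5.58 - 0.69)
= 100 * 32.03 * 4.89
= 15662.67
Denominator = 5.58 * (32.03 - 0.69)
= 5.58 * 31.34
= 174.8772
R = 15662.67 / 174.8772
= 89.5638%


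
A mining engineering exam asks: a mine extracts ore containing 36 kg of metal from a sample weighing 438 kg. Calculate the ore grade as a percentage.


8.2192%

Ore grade = (metal mass / ore mass) * 100
= (36 / 438) * 100
= 0.08219178082 * 100
= 8.2192%


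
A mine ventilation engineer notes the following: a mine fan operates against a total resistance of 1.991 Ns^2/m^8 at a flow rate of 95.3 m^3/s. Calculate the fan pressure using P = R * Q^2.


Compute Q^2:
Q^2 = 95.3^2 = 9082.09
Compute pressure:
P = R * Q^2 = 1.991 * 9082.09
= 18082.4412 Pa

18082.4412 Pa


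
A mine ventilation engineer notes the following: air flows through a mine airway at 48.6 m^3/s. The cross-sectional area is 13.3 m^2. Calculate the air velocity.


Velocity = flow rate / cross-sectional area
= 48.6 / 13.3
= 3.6541 m/s

3.6541 m/s


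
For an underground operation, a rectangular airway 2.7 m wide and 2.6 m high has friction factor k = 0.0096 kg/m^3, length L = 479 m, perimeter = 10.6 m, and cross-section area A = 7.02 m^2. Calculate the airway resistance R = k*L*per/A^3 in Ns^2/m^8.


Compute the numerator:
k * L * per = 0.0096 * 479 * 10.6
= 48.74304
Compute the denominator:
A^3 = 7.02^3 = 345.948408
Resistance:
R = 48.74304 / 345.948408
= 0.1409 Ns^2/m^8

0.1409 Ns^2/m^8


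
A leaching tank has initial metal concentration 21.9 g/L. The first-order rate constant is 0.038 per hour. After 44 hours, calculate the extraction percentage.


Compute the exponent:
-k * t = -0.038 * 44 = -1.672
Remaining concentration:
C = 21.9 * exp(-1.672)
= 21.9 * 0.1878709478
= 4.114373756 g/L
Extracted = 21.9 - 4.114373756 = 17.78562624 g/L
Extraction % = 17.78562624 / 21.9 * 100
= 81.2129%

81.2129%


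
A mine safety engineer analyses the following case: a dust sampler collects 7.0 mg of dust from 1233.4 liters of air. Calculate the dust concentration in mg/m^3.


Convert liters to m^3: 1 m^3 = 1000 L
Concentration = mass / volume * 1000
= 7.0 / 1233.4 * 1000
= 0.005675368899 * 1000
= 5.6754 mg/m^3

5.6754 mg/m^3


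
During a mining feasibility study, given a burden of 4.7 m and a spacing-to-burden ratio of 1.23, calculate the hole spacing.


Spacing = burden * ratio
= 4.7 * 1.23
= 5.781 m

5.781 m


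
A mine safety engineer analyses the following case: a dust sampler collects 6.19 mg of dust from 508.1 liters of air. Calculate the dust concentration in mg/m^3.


12.1826 mg/m^3

Convert liters to m^3: 1 m^3 = 1000 L
Concentration = mass / volume * 1000
= 6.19 / 508.1 * 1000
= 0.01218264121 * 1000
= 12.1826 mg/m^3


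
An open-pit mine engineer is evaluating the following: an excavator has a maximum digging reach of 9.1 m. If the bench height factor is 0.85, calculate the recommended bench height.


Bench height = reach * factor
= 9.1 * 0.85
= 7.735 m

7.735 m


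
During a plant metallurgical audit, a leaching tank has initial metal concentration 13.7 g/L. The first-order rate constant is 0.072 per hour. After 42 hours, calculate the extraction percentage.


Compute the exponent:
-k * t = -0.072 * 42 = -3.024
Remaining concentration:
C = 13.7 * exp(-3.024)
= 13.7 * 0.04860640338
= 0.6659077263 g/L
Extracted = 13.7 - 0.6659077263 = 13.03409227 g/L
Extraction % = 13.03409227 / 13.7 * 100
= 95.1394%

95.1394%


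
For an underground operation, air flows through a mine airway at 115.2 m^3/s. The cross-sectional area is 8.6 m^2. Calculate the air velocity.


Velocity = flow rate / cross-sectional area
= 115.2 / 8.6
= 13.3953 m/s

13.3953 m/s


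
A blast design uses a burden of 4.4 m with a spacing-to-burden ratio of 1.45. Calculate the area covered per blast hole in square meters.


First, find the spacing:
Spacing = burden * ratio = 4.4 * 1.45
= 6.38 m
Then, calculate the area:
Area = burden * spacing = 4.4 * 6.38
= 28.072 m^2

28.072 m^2


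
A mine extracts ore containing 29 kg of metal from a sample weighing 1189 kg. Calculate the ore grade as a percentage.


2.439%

Ore grade = (metal mass / ore mass) * 100
= (29 / 1189) * 100
= 0.0243902439 * 100
= 2.439%


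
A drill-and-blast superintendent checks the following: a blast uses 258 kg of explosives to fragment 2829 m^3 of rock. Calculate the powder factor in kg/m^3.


0.0912 kg/m^3

Powder factor = explosive mass / rock volume
= 258 / 2829
= 0.0912 kg/m^3


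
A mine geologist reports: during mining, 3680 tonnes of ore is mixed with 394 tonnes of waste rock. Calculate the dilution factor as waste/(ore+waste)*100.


9.6711%

Total material = ore + waste
= 3680 + 394 = 4074 tonnes
Dilution = waste / total * 100
= 394 / 4074 * 100
= 0.09671084929 * 100
= 9.6711%


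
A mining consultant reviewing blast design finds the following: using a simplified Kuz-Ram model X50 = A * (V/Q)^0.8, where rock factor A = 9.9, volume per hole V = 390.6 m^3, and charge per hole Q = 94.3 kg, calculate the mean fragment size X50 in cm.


Compute V/Q:
V/Q = 390.6 / 94.3 = 4.142099682
Raise to the power 0.8:
(V/Q)^0.8 = 4.142099682^0.8 = 3.117284477
Multiply by A:
X50 = 9.9 * 3.117284477
= 30.8611 cm

30.8611 cm


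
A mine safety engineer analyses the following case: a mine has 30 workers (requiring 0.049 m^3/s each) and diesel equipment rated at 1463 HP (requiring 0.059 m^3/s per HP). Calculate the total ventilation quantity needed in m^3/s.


Airflow for workers:
Q_people = 30 * 0.049 = 1.47 m^3/s
Airflow for diesel equipment:
Q_diesel = 1463 * 0.059 = 86.317 m^3/s
Total ventilation:
Q_total = 1.47 + 86.317
= 87.787 m^3/s

87.787 m^3/s


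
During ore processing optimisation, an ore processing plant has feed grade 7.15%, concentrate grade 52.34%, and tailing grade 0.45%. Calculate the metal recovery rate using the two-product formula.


Using the two-product formula:
R = 100 * c * (f - t) / (f * (c - t))
Numerator = 100 * 52.34 * (7.15 - 0.45)
= 100 * 52.34 * 6.7
= 35067.8
Denominator = 7.15 * (52.34 - 0.45)
= 7.15 * 51.89
= 371.0135
R = 35067.8 / 371.0135
= 94.5189%

94.5189%


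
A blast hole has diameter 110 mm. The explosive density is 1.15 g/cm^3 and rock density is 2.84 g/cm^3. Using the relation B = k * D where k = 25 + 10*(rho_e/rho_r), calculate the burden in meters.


First, compute k:
rho_e / rho_r = 1.15 / 2.84 = 0.4049295775
k = 25 + 10 * 0.4049295775 = 29.04929577
Then, compute burden:
B = k * D / 1000 = 29.04929577 * 110 / 1000
= 3195.422535 / 1000
= 3.1954 m

3.1954 m


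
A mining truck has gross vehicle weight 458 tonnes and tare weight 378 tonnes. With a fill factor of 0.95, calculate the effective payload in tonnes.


76.0 tonnes

Maximum payload = gross - tare
= 458 - 378 = 80 tonnes
Effective payload = max payload * fill factor
= 80 * 0.95
= 76.0 tonnes


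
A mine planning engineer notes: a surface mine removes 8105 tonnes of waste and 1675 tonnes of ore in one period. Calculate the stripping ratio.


4.8388

Stripping ratio = waste tonnage / ore tonnage
= 8105 / 1675
= 4.8388


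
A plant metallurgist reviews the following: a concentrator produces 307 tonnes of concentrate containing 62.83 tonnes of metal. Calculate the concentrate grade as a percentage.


Grade = (metal in concentrate / concentrate mass) * 100
= (62.83 / 307) * 100
= 0.2046579805 * 100
= 20.4658%

20.4658%


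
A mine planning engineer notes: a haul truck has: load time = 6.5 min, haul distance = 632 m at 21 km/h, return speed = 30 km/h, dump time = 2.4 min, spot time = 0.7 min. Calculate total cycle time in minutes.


Convert haul speed to m/min: 21 * 1000/60 = 350 m/min
Haul time = 632 / 350 = 1.805714286 min
Convert return speed to m/min: 30 * 1000/60 = 500 m/min
Return time = 632 / 500 = 1.264 min
Total cycle time:
= 6.5 + 1.805714286 + 2.4 + 1.264 + 0.7
= 12.6697 min

12.6697 min


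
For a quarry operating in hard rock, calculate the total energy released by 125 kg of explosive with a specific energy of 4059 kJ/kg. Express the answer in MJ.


Energy = mass * specific_energy / 1000
= 125 * 4059 / 1000
= 507375 / 1000
= 507.375 MJ

507.375 MJ


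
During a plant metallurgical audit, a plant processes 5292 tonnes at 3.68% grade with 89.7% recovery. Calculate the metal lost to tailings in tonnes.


Total metal in feed:
= 5292 * 3.68 / 100 = 194.7456 tonnes
Metal recovered:
= 194.7456 * 89.7 / 100 = 174.6868032 tonnes
Metal lost to tailings:
= 194.7456 - 174.6868032
= 20.0588 tonnes

20.0588 tonnes


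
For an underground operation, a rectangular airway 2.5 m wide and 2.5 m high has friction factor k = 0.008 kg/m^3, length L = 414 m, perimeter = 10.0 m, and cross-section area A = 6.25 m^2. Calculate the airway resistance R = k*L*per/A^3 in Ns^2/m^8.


0.1357 Ns^2/m^8

Compute the numerator:
k * L * per = 0.008 * 414 * 10.0
= 33.12
Compute the denominator:
A^3 = 6.25^3 = 244.140625
Resistance:
R = 33.12 / 244.140625
= 0.1357 Ns^2/m^8


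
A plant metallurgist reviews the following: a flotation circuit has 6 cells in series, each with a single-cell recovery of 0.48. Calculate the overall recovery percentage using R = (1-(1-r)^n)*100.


Complement of single-cell recovery:
1 - r = 1 - 0.48 = 0.52
Raise to power n:
(1 - r)^6 = 0.52^6 = 0.01977060966
Overall recovery:
R = (1 - 0.01977060966) * 100
= 98.0229%

98.0229%


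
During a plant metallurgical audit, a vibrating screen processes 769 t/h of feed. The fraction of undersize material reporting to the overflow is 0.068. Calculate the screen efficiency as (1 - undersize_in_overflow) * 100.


93.2%

Screen efficiency = (1 - fraction of undersize in overflow) * 100
= (1 - 0.068) * 100
= 0.932 * 100
= 93.2%


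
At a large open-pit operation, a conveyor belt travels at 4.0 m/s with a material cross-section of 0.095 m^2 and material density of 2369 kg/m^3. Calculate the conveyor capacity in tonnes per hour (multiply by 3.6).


3240.792 t/h

Volumetric flow = speed * area
= 4.0 * 0.095 = 0.38 m^3/s
Mass flow = volumetric * density
= 0.38 * 2369 = 900.22 kg/s
Convert to t/h: multiply by 3.6
Capacity = 900.22 * 3.6
= 3240.792 t/h


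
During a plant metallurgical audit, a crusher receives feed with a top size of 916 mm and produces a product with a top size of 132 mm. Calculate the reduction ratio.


Reduction ratio = feed size / product size
= 916 / 132
= 6.9394

6.9394


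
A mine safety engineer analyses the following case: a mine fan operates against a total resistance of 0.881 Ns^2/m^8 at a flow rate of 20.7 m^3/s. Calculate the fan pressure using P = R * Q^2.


377.4997 Pa

Compute Q^2:
Q^2 = 20.7^2 = 428.49
Compute pressure:
P = R * Q^2 = 0.881 * 428.49
= 377.4997 Pa


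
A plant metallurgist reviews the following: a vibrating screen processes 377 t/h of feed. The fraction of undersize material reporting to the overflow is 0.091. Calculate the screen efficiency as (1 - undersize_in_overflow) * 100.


90.9%

Screen efficiency = (1 - fraction of undersize in overflow) * 100
= (1 - 0.091) * 100
= 0.909 * 100
= 90.9%


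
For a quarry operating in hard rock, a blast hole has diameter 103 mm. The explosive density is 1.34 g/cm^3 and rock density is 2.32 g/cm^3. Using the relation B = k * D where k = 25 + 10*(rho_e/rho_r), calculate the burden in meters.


3.1699 m

First, compute k:
rho_e / rho_r = 1.34 / 2.32 = 0.5775862069
k = 25 + 10 * 0.5775862069 = 30.77586207
Then, compute burden:
B = k * D / 1000 = 30.77586207 * 103 / 1000
= 3169.913793 / 1000
= 3.1699 m


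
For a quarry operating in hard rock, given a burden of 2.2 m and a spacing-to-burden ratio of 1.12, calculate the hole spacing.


Spacing = burden * ratio
= 2.2 * 1.12
= 2.464 m

2.464 m


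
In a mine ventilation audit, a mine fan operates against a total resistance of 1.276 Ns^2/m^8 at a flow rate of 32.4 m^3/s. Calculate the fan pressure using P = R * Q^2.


Compute Q^2:
Q^2 = 32.4^2 = 1049.76
Compute pressure:
P = R * Q^2 = 1.276 * 1049.76
= 1339.4938 Pa

1339.4938 Pa


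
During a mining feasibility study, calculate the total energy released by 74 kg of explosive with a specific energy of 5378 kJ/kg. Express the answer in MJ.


397.972 MJ

Energy = mass * specific_energy / 1000
= 74 * 5378 / 1000
= 397972 / 1000
= 397.972 MJ


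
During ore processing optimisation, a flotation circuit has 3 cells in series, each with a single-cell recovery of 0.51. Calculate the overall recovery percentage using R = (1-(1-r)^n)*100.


Complement of single-cell recovery:
1 - r = 1 - 0.51 = 0.49
Raise to power n:
(1 - r)^3 = 0.49^3 = 0.117649
Overall recovery:
R = (1 - 0.117649) * 100
= 88.2351%

88.2351%


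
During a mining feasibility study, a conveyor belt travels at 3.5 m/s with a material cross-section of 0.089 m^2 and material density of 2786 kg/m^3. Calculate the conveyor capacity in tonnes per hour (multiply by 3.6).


3124.2204 t/h

Volumetric flow = speed * area
= 3.5 * 0.089 = 0.3115 m^3/s
Mass flow = volumetric * density
= 0.3115 * 2786 = 867.839 kg/s
Convert to t/h: multiply by 3.6
Capacity = 867.839 * 3.6
= 3124.2204 t/h


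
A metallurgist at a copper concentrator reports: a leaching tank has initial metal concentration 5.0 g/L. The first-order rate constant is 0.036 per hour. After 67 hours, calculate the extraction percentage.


91.0364%

Compute the exponent:
-k * t = -0.036 * 67 = -2.412
Remaining concentration:
C = 5.0 * exp(-2.412)
= 5.0 * 0.08963584349
= 0.4481792175 g/L
Extracted = 5.0 - 0.4481792175 = 4.551820783 g/L
Extraction % = 4.551820783 / 5.0 * 100
= 91.0364%


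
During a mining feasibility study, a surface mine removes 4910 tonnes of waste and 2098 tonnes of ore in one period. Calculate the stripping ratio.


Stripping ratio = waste tonnage / ore tonnage
= 4910 / 2098
= 2.3403

2.3403


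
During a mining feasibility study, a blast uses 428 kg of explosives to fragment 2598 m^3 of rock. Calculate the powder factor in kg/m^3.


Powder factor = explosive mass / rock volume
= 428 / 2598
= 0.1647 kg/m^3

0.1647 kg/m^3


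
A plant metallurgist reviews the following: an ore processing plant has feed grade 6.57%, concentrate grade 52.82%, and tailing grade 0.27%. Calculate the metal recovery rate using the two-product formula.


96.3831%

Using the two-product formula:
R = 100 * c * (f - t) / (f * (c - t))
Numerator = 100 * 52.82 * (6.57 - 0.27)
= 100 * 52.82 * 6.3
= 33276.6
Denominator = 6.57 * (52.82 - 0.27)
= 6.57 * 52.55
= 345.2535
R = 33276.6 / 345.2535
= 96.3831%


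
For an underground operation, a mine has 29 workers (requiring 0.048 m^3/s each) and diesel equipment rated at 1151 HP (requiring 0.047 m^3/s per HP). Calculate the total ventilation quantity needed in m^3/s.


Airflow for workers:
Q_people = 29 * 0.048 = 1.392 m^3/s
Airflow for diesel equipment:
Q_diesel = 1151 * 0.047 = 54.097 m^3/s
Total ventilation:
Q_total = 1.392 + 54.097
= 55.489 m^3/s

55.489 m^3/s


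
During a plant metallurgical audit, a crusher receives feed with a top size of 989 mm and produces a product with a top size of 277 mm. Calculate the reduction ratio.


3.5704

Reduction ratio = feed size / product size
= 989 / 277
= 3.5704


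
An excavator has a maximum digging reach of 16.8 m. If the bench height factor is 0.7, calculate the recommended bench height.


Bench height = reach * factor
= 16.8 * 0.7
= 11.76 m

11.76 m


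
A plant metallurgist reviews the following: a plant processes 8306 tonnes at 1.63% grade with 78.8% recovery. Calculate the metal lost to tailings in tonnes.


28.7022 tonnes

Total metal in feed:
= 8306 * 1.63 / 100 = 135.3878 tonnes
Metal recovered:
= 135.3878 * 78.8 / 100 = 106.6855864 tonnes
Metal lost to tailings:
= 135.3878 - 106.6855864
= 28.7022 tonnes


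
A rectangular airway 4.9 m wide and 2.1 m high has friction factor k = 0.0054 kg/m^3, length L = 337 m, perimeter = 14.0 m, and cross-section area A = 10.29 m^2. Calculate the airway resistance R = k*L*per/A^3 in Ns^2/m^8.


Compute the numerator:
k * L * per = 0.0054 * 337 * 14.0
= 25.4772
Compute the denominator:
A^3 = 10.29^3 = 1089.547389
Resistance:
R = 25.4772 / 1089.547389
= 0.0234 Ns^2/m^8

0.0234 Ns^2/m^8


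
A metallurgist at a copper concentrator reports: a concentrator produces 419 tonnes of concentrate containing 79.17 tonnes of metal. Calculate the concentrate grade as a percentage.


Grade = (metal in concentrate / concentrate mass) * 100
= (79.17 / 419) * 100
= 0.1889498807 * 100
= 18.895%

18.895%


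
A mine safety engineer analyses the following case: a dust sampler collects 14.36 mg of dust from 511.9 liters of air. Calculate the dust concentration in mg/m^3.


28.0524 mg/m^3

Convert liters to m^3: 1 m^3 = 1000 L
Concentration = mass / volume * 1000
= 14.36 / 511.9 * 1000
= 0.02805235398 * 1000
= 28.0524 mg/m^3
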